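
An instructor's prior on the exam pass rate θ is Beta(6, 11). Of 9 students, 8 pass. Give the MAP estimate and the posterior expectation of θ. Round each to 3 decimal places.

Posterior: Beta(6+8, 11+1) = Beta(14, 12).
Mode = (14−1)/(14+12−2) = 13/24 = 0.542.
Mean = 14/(14+12) = 14/26 = 0.538.
The posterior is left-skewed, so the mode exceeds the mean.

θ_MAP = 0.542, E[θ|data] = 0.538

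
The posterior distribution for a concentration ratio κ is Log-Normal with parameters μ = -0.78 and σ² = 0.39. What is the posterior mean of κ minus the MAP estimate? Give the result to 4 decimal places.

0.2467

Mode = exp(μ − σ²) = exp(-1.17) = 0.3104.
Mean = exp(μ + σ²/2) = exp(-0.585) = 0.5571.
Difference = 0.5571 − 0.3104 = 0.2467.
The mean is pulled above the mode by the posterior's right skew.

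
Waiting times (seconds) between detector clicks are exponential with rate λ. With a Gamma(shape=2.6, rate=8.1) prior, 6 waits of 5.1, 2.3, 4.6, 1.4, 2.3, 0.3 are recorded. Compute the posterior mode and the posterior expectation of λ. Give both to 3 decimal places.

MAP = 0.315, posterior mean = 0.357

Σ times = 16.0. Posterior: Gamma(shape = 2.6+6 = 8.6, rate = 8.1+16.0 = 24.1).
Mode = (α−1)/β = 7.6/24.1 = 0.315.
Mean = α/β = 8.6/24.1 = 0.357.
Mean > mode: the posterior has a right tail.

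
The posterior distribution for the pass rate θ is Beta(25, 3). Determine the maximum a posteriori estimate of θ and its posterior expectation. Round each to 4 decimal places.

Mode = (25−1)/(25+3−2) = 24/26 = 0.9231.
Mean = 25/(25+3) = 25/28 = 0.8929.

MAP = 0.9231, posterior mean = 0.8929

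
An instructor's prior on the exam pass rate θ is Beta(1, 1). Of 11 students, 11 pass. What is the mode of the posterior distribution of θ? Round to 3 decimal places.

Posterior: Beta(1+11, 1+0) = Beta(12, 1).
Since β = 1 ≤ 1 and α > 1, the Beta density is monotone increasing on [0,1]; the mode is at 1.
Mean = 12/(12+1) = 0.923.
This is the posterior mode — the MAP estimate.

1.000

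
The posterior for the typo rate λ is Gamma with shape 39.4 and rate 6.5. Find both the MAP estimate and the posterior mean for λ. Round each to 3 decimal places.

Mode = (α−1)/β = 38.4/6.5 = 5.908.
Mean = α/β = 39.4/6.5 = 6.062.

λ_MAP = 5.908, E[λ|data] = 6.062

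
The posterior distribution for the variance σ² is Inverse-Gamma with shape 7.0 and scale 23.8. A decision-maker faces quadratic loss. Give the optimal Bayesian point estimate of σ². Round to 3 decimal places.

3.967

Mode = β/(α+1) = 23.8/8.0 = 2.975.
Mean = β/(α−1) = 23.8/6.0 = 3.967.
Quadratic loss ⇒ the optimal estimator is the posterior mean.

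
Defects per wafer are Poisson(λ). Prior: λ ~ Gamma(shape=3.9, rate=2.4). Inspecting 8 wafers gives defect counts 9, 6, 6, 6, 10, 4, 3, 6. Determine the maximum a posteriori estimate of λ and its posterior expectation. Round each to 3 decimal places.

maximum a posteriori estimate = 5.087, posterior expectation = 5.183

Σ counts = 50. Posterior: Gamma(shape = 3.9+50 = 53.9, rate = 2.4+8 = 10.4).
Mode = (α−1)/β = 52.9/10.4 = 5.087.
Mean = α/β = 53.9/10.4 = 5.183.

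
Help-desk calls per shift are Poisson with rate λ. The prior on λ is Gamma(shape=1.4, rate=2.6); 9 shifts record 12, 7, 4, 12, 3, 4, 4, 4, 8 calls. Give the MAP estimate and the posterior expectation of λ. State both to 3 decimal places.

Σ counts = 58. Posterior: Gamma(shape = 1.4+58 = 59.4, rate = 2.6+9 = 11.6).
Mode = (α−1)/β = 58.4/11.6 = 5.034.
Mean = α/β = 59.4/11.6 = 5.121.
The posterior is right-skewed, so the mean exceeds the mode.

MAP: 5.034. Posterior mean: 5.121.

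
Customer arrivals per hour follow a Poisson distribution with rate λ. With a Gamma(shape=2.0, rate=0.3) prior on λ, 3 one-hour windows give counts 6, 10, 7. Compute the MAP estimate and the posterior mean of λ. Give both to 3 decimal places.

Σ counts = 23. Posterior: Gamma(shape = 2.0+23 = 25.0, rate = 0.3+3 = 3.3).
Mode = (α−1)/β = 24.0/3.3 = 7.273.
Mean = α/β = 25.0/3.3 = 7.576.
Right-skewed posterior ⇒ mode < mean.

MAP = 7.273, posterior mean = 7.576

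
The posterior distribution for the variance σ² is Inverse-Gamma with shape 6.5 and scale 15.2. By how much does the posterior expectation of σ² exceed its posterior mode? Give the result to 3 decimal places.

0.737

Mode = β/(α+1) = 15.2/7.5 = 2.027.
Mean = β/(α−1) = 15.2/5.5 = 2.764.
Difference = 2.764 − 2.027 = 0.737.
Right-skewed posterior ⇒ mode < mean.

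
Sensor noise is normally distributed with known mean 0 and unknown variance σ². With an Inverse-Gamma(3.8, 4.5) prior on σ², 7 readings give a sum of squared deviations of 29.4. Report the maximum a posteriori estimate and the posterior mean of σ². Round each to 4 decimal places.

Posterior: Inverse-Gamma(shape = 3.8+7/2 = 7.3, scale = 4.5+29.4/2 = 19.2).
Mode = β/(α+1) = 19.2/8.3 = 2.3133.
Mean = β/(α−1) = 19.2/6.3 = 3.0476.

MAP: 2.3133. Posterior mean: 3.0476.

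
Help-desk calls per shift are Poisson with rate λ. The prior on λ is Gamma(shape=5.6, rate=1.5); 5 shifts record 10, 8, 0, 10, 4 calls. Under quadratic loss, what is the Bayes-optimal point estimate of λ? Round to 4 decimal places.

Σ counts = 32. Posterior: Gamma(shape = 5.6+32 = 37.6, rate = 1.5+5 = 6.5).
Mode = (α−1)/β = 36.6/6.5 = 5.6308.
Mean = α/β = 37.6/6.5 = 5.7846.
Quadratic loss ⇒ the optimal estimator is the posterior mean.

5.7846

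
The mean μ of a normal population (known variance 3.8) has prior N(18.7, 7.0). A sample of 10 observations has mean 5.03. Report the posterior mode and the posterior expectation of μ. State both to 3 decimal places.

Posterior for μ is Normal. Precision-weighted mean: (1/7.0·18.7 + 10/3.8·5.03) / (1/7.0 + 10/3.8) = 5.734.
A Normal posterior is symmetric, so mode = mean.

MAP: 5.734. Posterior mean: 5.734.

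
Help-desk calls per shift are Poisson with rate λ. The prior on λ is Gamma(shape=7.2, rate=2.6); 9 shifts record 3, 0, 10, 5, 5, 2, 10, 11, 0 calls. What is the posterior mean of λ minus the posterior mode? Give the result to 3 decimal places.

Σ counts = 46. Posterior: Gamma(shape = 7.2+46 = 53.2, rate = 2.6+9 = 11.6).
Mode = (α−1)/β = 52.2/11.6 = 4.500.
Mean = α/β = 53.2/11.6 = 4.586.
Difference = 4.586 − 4.500 = 0.086.
The mean is pulled above the mode by the posterior's right skew.

0.086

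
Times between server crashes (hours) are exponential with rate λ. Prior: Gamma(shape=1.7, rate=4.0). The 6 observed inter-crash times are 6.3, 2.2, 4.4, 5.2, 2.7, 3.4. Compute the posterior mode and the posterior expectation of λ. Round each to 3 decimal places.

MAP = 0.238; posterior mean = 0.273

Σ times = 24.2. Posterior: Gamma(shape = 1.7+6 = 7.7, rate = 4.0+24.2 = 28.2).
Mode = (α−1)/β = 6.7/28.2 = 0.238.
Mean = α/β = 7.7/28.2 = 0.273.
Mean > mode: the posterior has a right tail.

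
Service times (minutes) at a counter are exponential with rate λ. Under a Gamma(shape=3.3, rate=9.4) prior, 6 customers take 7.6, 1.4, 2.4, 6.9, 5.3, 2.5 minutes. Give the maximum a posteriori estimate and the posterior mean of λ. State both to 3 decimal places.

Σ times = 26.1. Posterior: Gamma(shape = 3.3+6 = 9.3, rate = 9.4+26.1 = 35.5).
Mode = (α−1)/β = 8.3/35.5 = 0.234.
Mean = α/β = 9.3/35.5 = 0.262.
The posterior is right-skewed, so the mean exceeds the mode.

maximum a posteriori estimate = 0.234, posterior mean = 0.262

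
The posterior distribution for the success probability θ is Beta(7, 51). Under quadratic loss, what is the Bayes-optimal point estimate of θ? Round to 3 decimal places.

Mode = (7−1)/(7+51−2) = 6/56 = 0.107.
Mean = 7/(7+51) = 7/58 = 0.121.
Quadratic loss ⇒ the optimal estimator is the posterior mean.

0.121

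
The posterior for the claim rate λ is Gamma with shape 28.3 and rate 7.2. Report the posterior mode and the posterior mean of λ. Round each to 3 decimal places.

MAP = 3.792, posterior mean = 3.931

Mode = (α−1)/β = 27.3/7.2 = 3.792.
Mean = α/β = 28.3/7.2 = 3.931.
The posterior is right-skewed, so the mean exceeds the mode.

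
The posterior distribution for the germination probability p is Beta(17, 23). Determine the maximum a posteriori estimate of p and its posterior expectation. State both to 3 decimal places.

Mode = (17−1)/(17+23−2) = 16/38 = 0.421.
Mean = 17/(17+23) = 17/40 = 0.425.

MAP: 0.421. Posterior mean: 0.425.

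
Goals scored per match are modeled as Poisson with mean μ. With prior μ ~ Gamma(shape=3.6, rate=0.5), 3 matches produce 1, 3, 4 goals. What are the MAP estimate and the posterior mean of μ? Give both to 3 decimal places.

μ_MAP = 3.029, E[μ|data] = 3.314

Σ counts = 8. Posterior: Gamma(shape = 3.6+8 = 11.6, rate = 0.5+3 = 3.5).
Mode = (α−1)/β = 10.6/3.5 = 3.029.
Mean = α/β = 11.6/3.5 = 3.314.
Right-skewed posterior ⇒ mode < mean.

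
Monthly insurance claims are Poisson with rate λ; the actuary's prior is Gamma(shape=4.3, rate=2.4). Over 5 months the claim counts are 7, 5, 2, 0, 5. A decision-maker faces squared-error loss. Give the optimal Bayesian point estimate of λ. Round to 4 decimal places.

Σ counts = 19. Posterior: Gamma(shape = 4.3+19 = 23.3, rate = 2.4+5 = 7.4).
Mode = (α−1)/β = 22.3/7.4 = 3.0135.
Mean = α/β = 23.3/7.4 = 3.1486.
Squared-error loss ⇒ the optimal estimator is the posterior mean.

3.1486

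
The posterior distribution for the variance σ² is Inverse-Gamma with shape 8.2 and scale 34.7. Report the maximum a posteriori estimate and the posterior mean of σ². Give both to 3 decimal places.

Mode = β/(α+1) = 34.7/9.2 = 3.772.
Mean = β/(α−1) = 34.7/7.2 = 4.819.

MAP: 3.772. Posterior mean: 4.819.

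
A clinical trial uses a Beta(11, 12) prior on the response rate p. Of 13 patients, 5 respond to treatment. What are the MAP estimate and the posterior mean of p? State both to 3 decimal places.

p_MAP = 0.441, E[p|data] = 0.444

Posterior: Beta(11+5, 12+8) = Beta(16, 20).
Mode = (16−1)/(16+20−2) = 15/34 = 0.441.
Mean = 16/(16+20) = 16/36 = 0.444.
The mean is pulled above the mode by the posterior's right skew.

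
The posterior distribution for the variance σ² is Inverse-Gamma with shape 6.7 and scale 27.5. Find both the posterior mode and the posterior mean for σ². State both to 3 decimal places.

Mode = β/(α+1) = 27.5/7.7 = 3.571.
Mean = β/(α−1) = 27.5/5.7 = 4.825.

σ²_MAP = 3.571, E[σ²|data] = 4.825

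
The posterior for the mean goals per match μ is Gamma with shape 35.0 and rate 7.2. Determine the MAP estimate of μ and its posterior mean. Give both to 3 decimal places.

Mode = (α−1)/β = 34.0/7.2 = 4.722.
Mean = α/β = 35.0/7.2 = 4.861.

MAP = 4.722; posterior mean = 4.861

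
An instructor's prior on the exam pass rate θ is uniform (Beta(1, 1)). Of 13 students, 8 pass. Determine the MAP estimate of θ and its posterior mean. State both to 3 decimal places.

Posterior: Beta(1+8, 1+5) = Beta(9, 6).
Mode = (9−1)/(9+6−2) = 8/13 = 0.615.
With a flat prior the MAP equals the MLE, 8/13.
Mean = 9/(9+6) = 9/15 = 0.600.
Mode > mean: the posterior has a left tail.

MAP = 0.615, posterior mean = 0.600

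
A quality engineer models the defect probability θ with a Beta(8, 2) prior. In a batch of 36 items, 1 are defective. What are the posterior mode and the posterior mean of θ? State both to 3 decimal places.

MAP: 0.182. Posterior mean: 0.196.

Posterior: Beta(8+1, 2+35) = Beta(9, 37).
Mode = (9−1)/(9+37−2) = 8/44 = 0.182.
Mean = 9/(9+37) = 9/46 = 0.196.
Right-skewed posterior ⇒ mode < mean.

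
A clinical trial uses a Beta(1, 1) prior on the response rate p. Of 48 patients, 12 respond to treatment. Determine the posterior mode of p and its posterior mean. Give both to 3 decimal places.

MAP = 0.250; posterior mean = 0.260

Posterior: Beta(1+12, 1+36) = Beta(13, 37).
Mode = (13−1)/(13+37−2) = 12/48 = 0.250.
Mean = 13/(13+37) = 13/50 = 0.260.
The mean is pulled above the mode by the posterior's right skew.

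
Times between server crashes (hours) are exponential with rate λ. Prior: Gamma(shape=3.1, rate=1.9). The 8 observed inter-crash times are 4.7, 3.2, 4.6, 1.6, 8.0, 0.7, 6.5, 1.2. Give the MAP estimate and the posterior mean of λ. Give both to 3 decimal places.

MAP = 0.312, posterior mean = 0.343

Σ times = 30.5. Posterior: Gamma(shape = 3.1+8 = 11.1, rate = 1.9+30.5 = 32.4).
Mode = (α−1)/β = 10.1/32.4 = 0.312.
Mean = α/β = 11.1/32.4 = 0.343.
Right-skewed posterior ⇒ mode < mean.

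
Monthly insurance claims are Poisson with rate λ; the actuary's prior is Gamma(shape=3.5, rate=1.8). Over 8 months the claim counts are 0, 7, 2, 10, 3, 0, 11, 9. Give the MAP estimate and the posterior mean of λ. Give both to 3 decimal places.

MAP estimate = 4.541, posterior mean = 4.643

Σ counts = 42. Posterior: Gamma(shape = 3.5+42 = 45.5, rate = 1.8+8 = 9.8).
Mode = (α−1)/β = 44.5/9.8 = 4.541.
Mean = α/β = 45.5/9.8 = 4.643.
The mean is pulled above the mode by the posterior's right skew.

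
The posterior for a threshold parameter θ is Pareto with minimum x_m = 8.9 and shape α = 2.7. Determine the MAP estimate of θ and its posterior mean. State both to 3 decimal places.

The Pareto density is strictly decreasing on [x_m, ∞), so the mode is x_m = 8.900.
Mean = α·x_m/(α−1) = 2.7·8.9/1.7 = 14.135.

MAP estimate = 8.900, posterior mean = 14.135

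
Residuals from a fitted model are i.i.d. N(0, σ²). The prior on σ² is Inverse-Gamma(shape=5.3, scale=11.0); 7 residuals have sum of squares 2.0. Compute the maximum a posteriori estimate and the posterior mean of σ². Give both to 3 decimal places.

MAP = 1.224; posterior mean = 1.538

Posterior: Inverse-Gamma(shape = 5.3+7/2 = 8.8, scale = 11.0+2.0/2 = 12.0).
Mode = β/(α+1) = 12.0/9.8 = 1.224.
Mean = β/(α−1) = 12.0/7.8 = 1.538.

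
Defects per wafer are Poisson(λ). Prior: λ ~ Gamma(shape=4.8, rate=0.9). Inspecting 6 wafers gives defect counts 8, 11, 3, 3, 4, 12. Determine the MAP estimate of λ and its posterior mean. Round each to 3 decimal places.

MAP: 6.493. Posterior mean: 6.638.

Σ counts = 41. Posterior: Gamma(shape = 4.8+41 = 45.8, rate = 0.9+6 = 6.9).
Mode = (α−1)/β = 44.8/6.9 = 6.493.
Mean = α/β = 45.8/6.9 = 6.638.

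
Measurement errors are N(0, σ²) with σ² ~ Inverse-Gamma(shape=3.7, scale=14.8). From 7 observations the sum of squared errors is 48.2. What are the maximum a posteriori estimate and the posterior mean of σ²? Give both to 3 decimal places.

MAP = 4.744; posterior mean = 6.274

Posterior: Inverse-Gamma(shape = 3.7+7/2 = 7.2, scale = 14.8+48.2/2 = 38.9).
Mode = β/(α+1) = 38.9/8.2 = 4.744.
Mean = β/(α−1) = 38.9/6.2 = 6.274.
The mean is pulled above the mode by the posterior's right skew.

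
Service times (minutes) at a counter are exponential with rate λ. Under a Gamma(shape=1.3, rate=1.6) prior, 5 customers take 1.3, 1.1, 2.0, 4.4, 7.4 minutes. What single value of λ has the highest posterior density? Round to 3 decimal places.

0.298

Σ times = 16.2. Posterior: Gamma(shape = 1.3+5 = 6.3, rate = 1.6+16.2 = 17.8).
Mode = (α−1)/β = 5.3/17.8 = 0.298.
Mean = α/β = 6.3/17.8 = 0.354.
This is the posterior mode — the MAP estimate.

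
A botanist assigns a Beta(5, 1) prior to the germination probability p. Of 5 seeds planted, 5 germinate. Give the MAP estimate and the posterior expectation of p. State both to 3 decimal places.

Posterior: Beta(5+5, 1+0) = Beta(10, 1).
Since β = 1 ≤ 1 and α > 1, the Beta density is monotone increasing on [0,1]; the mode is at 1.
Mean = 10/(10+1) = 0.909.

MAP estimate = 1.000, posterior expectation = 0.909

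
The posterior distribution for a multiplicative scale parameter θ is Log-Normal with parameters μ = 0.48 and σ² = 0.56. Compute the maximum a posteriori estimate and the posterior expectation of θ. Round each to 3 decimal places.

θ_MAP = 0.923, E[θ|data] = 2.138

Mode = exp(μ − σ²) = exp(-0.08) = 0.923.
Mean = exp(μ + σ²/2) = exp(0.760) = 2.138.
Right-skewed posterior ⇒ mode < mean.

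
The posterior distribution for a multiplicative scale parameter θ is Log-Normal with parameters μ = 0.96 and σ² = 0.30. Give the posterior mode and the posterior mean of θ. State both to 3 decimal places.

θ_MAP = 1.935, E[θ|data] = 3.034

Mode = exp(μ − σ²) = exp(0.66) = 1.935.
Mean = exp(μ + σ²/2) = exp(1.110) = 3.034.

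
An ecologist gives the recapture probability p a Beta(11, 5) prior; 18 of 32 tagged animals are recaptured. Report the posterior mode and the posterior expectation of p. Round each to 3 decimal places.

Posterior: Beta(11+18, 5+14) = Beta(29, 19).
Mode = (29−1)/(29+19−2) = 28/46 = 0.609.
Mean = 29/(29+19) = 29/48 = 0.604.
The posterior is left-skewed, so the mode exceeds the mean.

MAP: 0.609. Posterior mean: 0.604.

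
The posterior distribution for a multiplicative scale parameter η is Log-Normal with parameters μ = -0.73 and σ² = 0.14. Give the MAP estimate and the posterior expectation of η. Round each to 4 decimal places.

η_MAP = 0.4190, E[η|data] = 0.5169

Mode = exp(μ − σ²) = exp(-0.87) = 0.4190.
Mean = exp(μ + σ²/2) = exp(-0.660) = 0.5169.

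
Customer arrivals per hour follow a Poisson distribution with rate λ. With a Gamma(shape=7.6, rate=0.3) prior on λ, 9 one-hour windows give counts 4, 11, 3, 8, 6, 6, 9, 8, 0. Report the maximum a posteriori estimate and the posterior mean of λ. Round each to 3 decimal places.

maximum a posteriori estimate = 6.624, posterior mean = 6.731

Σ counts = 55. Posterior: Gamma(shape = 7.6+55 = 62.6, rate = 0.3+9 = 9.3).
Mode = (α−1)/β = 61.6/9.3 = 6.624.
Mean = α/β = 62.6/9.3 = 6.731.
Right-skewed posterior ⇒ mode < mean.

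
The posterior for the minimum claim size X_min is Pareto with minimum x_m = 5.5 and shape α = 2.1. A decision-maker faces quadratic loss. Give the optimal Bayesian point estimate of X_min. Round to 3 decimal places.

10.500

The Pareto density is strictly decreasing on [x_m, ∞), so the mode is x_m = 5.500.
Mean = α·x_m/(α−1) = 2.1·5.5/1.1 = 10.500.
Quadratic loss ⇒ the optimal estimator is the posterior mean.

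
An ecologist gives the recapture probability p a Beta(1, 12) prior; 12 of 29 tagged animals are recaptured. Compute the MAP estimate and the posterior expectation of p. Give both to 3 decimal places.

MAP = 0.300; posterior mean = 0.310

Posterior: Beta(1+12, 12+17) = Beta(13, 29).
Mode = (13−1)/(13+29−2) = 12/40 = 0.300.
Mean = 13/(13+29) = 13/42 = 0.310.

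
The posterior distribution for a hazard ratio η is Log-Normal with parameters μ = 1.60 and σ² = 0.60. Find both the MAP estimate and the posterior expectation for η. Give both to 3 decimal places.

Mode = exp(μ − σ²) = exp(1.00) = 2.718.
Mean = exp(μ + σ²/2) = exp(1.900) = 6.686.
The posterior is right-skewed, so the mean exceeds the mode.

MAP = 2.718, posterior mean = 6.686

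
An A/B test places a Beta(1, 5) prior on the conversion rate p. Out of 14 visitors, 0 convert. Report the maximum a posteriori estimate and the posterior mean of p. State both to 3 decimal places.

MAP: 0.000. Posterior mean: 0.050.

Posterior: Beta(1+0, 5+14) = Beta(1, 19).
Since α = 1 ≤ 1 and β > 1, the Beta density is monotone decreasing on [0,1]; the mode is at 0.
Mean = 1/(1+19) = 0.050.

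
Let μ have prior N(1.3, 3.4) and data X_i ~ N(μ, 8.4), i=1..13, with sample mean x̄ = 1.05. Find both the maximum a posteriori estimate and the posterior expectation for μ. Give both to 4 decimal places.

Posterior for μ is Normal. Precision-weighted mean: (1/3.4·1.3 + 13/8.4·1.05) / (1/3.4 + 13/8.4) = 1.0899.
A Normal posterior is symmetric, so mode = mean.

MAP = 1.0899, posterior mean = 1.0899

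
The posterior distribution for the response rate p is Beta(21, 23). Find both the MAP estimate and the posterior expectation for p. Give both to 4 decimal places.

Mode = (21−1)/(21+23−2) = 20/42 = 0.4762.
Mean = 21/(21+23) = 21/44 = 0.4773.
Mean > mode: the posterior has a right tail.

p_MAP = 0.4762, E[p|data] = 0.4773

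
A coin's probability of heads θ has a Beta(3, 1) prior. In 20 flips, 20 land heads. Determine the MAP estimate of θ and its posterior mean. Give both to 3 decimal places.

MAP = 1.000, posterior mean = 0.958

Posterior: Beta(3+20, 1+0) = Beta(23, 1).
Since β = 1 ≤ 1 and α > 1, the Beta density is monotone increasing on [0,1]; the mode is at 1.
Mean = 23/(23+1) = 0.958.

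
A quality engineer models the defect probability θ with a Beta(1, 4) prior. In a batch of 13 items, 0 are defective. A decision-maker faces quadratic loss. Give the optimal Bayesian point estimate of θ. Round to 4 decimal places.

0.0556

Posterior: Beta(1+0, 4+13) = Beta(1, 17).
Since α = 1 ≤ 1 and β > 1, the Beta density is monotone decreasing on [0,1]; the mode is at 0.
Mean = 1/(1+17) = 0.0556.
Quadratic loss ⇒ the optimal estimator is the posterior mean.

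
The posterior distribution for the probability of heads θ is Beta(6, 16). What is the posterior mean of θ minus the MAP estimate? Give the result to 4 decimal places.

Mode = (6−1)/(6+16−2) = 5/20 = 0.2500.
Mean = 6/(6+16) = 6/22 = 0.2727.
Difference = 0.2727 − 0.2500 = 0.0227.
The mean is pulled above the mode by the posterior's right skew.

0.0227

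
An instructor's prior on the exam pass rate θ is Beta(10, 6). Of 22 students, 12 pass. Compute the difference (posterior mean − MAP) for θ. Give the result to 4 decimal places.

Posterior: Beta(10+12, 6+10) = Beta(22, 16).
Mode = (22−1)/(22+16−2) = 21/36 = 0.5833.
Mean = 22/(22+16) = 22/38 = 0.5789.
Difference = 0.5789 − 0.5833 = -0.0044.
Left-skewed posterior ⇒ mean < mode.

-0.0044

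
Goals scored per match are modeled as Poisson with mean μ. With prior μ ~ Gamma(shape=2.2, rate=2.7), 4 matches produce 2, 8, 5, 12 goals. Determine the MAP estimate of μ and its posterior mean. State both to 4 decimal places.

μ_MAP = 4.2090, E[μ|data] = 4.3582

Σ counts = 27. Posterior: Gamma(shape = 2.2+27 = 29.2, rate = 2.7+4 = 6.7).
Mode = (α−1)/β = 28.2/6.7 = 4.2090.
Mean = α/β = 29.2/6.7 = 4.3582.
Mean > mode: the posterior has a right tail.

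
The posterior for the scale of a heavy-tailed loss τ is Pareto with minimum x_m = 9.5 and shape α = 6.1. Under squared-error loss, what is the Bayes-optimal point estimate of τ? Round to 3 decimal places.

The Pareto density is strictly decreasing on [x_m, ∞), so the mode is x_m = 9.500.
Mean = α·x_m/(α−1) = 6.1·9.5/5.1 = 11.363.
Squared-error loss ⇒ the optimal estimator is the posterior mean.

11.363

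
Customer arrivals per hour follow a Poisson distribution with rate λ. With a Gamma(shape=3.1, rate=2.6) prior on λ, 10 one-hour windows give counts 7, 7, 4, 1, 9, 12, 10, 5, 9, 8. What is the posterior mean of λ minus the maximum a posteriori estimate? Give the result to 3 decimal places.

Σ counts = 72. Posterior: Gamma(shape = 3.1+72 = 75.1, rate = 2.6+10 = 12.6).
Mode = (α−1)/β = 74.1/12.6 = 5.881.
Mean = α/β = 75.1/12.6 = 5.960.
Difference = 5.960 − 5.881 = 0.079.

0.079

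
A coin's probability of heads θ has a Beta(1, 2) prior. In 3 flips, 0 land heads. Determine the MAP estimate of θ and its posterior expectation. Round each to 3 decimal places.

MAP = 0.000; posterior mean = 0.167

Posterior: Beta(1+0, 2+3) = Beta(1, 5).
Since α = 1 ≤ 1 and β > 1, the Beta density is monotone decreasing on [0,1]; the mode is at 0.
Mean = 1/(1+5) = 0.167.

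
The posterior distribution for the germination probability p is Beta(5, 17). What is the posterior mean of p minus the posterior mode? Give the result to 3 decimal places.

Mode = (5−1)/(5+17−2) = 4/20 = 0.200.
Mean = 5/(5+17) = 5/22 = 0.227.
Difference = 0.227 − 0.200 = 0.027.

0.027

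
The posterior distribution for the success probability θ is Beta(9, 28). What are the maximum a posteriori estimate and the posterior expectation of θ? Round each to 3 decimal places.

θ_MAP = 0.229, E[θ|data] = 0.243

Mode = (9−1)/(9+28−2) = 8/35 = 0.229.
Mean = 9/(9+28) = 9/37 = 0.243.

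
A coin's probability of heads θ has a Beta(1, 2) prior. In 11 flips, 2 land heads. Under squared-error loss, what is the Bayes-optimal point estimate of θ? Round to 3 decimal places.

0.214

Posterior: Beta(1+2, 2+9) = Beta(3, 11).
Mode = (3−1)/(3+11−2) = 2/12 = 0.167.
Mean = 3/(3+11) = 3/14 = 0.214.
Squared-error loss ⇒ the optimal estimator is the posterior mean.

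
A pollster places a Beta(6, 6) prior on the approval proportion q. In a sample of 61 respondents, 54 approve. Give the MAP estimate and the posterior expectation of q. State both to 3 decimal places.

Posterior: Beta(6+54, 6+7) = Beta(60, 13).
Mode = (60−1)/(60+13−2) = 59/71 = 0.831.
Mean = 60/(60+13) = 60/73 = 0.822.

MAP = 0.831; posterior mean = 0.822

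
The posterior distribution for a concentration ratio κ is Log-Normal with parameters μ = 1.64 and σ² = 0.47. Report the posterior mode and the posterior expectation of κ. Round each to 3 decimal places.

MAP = 3.222; posterior mean = 6.521

Mode = exp(μ − σ²) = exp(1.17) = 3.222.
Mean = exp(μ + σ²/2) = exp(1.875) = 6.521.
The posterior is right-skewed, so the mean exceeds the mode.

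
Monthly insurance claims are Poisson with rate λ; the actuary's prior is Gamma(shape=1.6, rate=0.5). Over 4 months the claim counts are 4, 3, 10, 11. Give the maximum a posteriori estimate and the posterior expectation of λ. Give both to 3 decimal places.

maximum a posteriori estimate = 6.356, posterior expectation = 6.578

Σ counts = 28. Posterior: Gamma(shape = 1.6+28 = 29.6, rate = 0.5+4 = 4.5).
Mode = (α−1)/β = 28.6/4.5 = 6.356.
Mean = α/β = 29.6/4.5 = 6.578.
Mean > mode: the posterior has a right tail.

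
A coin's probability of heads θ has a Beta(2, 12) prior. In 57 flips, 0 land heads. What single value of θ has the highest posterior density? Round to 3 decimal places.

Posterior: Beta(2+0, 12+57) = Beta(2, 69).
Mode = (2−1)/(2+69−2) = 1/69 = 0.014.
Mean = 2/(2+69) = 2/71 = 0.028.
This is the posterior mode — the MAP estimate.

0.014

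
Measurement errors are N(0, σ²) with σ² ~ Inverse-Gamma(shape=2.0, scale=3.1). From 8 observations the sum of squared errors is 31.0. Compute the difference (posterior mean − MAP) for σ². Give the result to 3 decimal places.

Posterior: Inverse-Gamma(shape = 2.0+8/2 = 6.0, scale = 3.1+31.0/2 = 18.6).
Mode = β/(α+1) = 18.6/7.0 = 2.657.
Mean = β/(α−1) = 18.6/5.0 = 3.720.
Difference = 3.720 − 2.657 = 1.063.

1.063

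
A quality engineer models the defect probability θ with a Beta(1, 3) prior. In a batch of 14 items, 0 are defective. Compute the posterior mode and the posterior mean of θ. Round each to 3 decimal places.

θ_MAP = 0.000, E[θ|data] = 0.056

Posterior: Beta(1+0, 3+14) = Beta(1, 17).
Since α = 1 ≤ 1 and β > 1, the Beta density is monotone decreasing on [0,1]; the mode is at 0.
Mean = 1/(1+17) = 0.056.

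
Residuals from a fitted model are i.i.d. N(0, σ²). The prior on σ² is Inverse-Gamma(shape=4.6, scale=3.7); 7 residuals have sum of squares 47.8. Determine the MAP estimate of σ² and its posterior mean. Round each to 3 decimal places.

MAP = 3.033; posterior mean = 3.887

Posterior: Inverse-Gamma(shape = 4.6+7/2 = 8.1, scale = 3.7+47.8/2 = 27.6).
Mode = β/(α+1) = 27.6/9.1 = 3.033.
Mean = β/(α−1) = 27.6/7.1 = 3.887.
Right-skewed posterior ⇒ mode < mean.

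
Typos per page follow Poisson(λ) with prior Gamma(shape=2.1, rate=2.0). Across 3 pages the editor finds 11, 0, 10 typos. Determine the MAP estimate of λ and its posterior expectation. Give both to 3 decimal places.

Σ counts = 21. Posterior: Gamma(shape = 2.1+21 = 23.1, rate = 2.0+3 = 5.0).
Mode = (α−1)/β = 22.1/5.0 = 4.420.
Mean = α/β = 23.1/5.0 = 4.620.

MAP estimate = 4.420, posterior expectation = 4.620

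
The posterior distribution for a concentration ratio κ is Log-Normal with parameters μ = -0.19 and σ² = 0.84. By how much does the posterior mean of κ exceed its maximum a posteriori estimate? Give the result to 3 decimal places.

Mode = exp(μ − σ²) = exp(-1.03) = 0.357.
Mean = exp(μ + σ²/2) = exp(0.230) = 1.259.
Difference = 1.259 − 0.357 = 0.902.
The posterior is right-skewed, so the mean exceeds the mode.

0.902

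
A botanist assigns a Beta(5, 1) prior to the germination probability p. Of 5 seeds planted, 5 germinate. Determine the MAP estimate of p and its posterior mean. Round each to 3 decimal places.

Posterior: Beta(5+5, 1+0) = Beta(10, 1).
Since β = 1 ≤ 1 and α > 1, the Beta density is monotone increasing on [0,1]; the mode is at 1.
Mean = 10/(10+1) = 0.909.

MAP estimate = 1.000, posterior mean = 0.909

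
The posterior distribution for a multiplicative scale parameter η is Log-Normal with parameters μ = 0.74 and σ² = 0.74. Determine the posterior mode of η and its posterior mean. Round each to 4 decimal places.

posterior mode = 1.0000, posterior mean = 3.0344

Mode = exp(μ − σ²) = exp(0.00) = 1.0000.
Mean = exp(μ + σ²/2) = exp(1.110) = 3.0344.
The posterior is right-skewed, so the mean exceeds the mode.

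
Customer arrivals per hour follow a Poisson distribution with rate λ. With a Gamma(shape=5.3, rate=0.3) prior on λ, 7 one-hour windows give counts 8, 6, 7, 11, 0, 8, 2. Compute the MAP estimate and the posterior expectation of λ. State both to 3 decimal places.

Σ counts = 42. Posterior: Gamma(shape = 5.3+42 = 47.3, rate = 0.3+7 = 7.3).
Mode = (α−1)/β = 46.3/7.3 = 6.342.
Mean = α/β = 47.3/7.3 = 6.479.
The mean is pulled above the mode by the posterior's right skew.

λ_MAP = 6.342, E[λ|data] = 6.479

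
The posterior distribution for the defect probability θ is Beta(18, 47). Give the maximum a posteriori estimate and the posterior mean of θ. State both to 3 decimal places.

MAP: 0.270. Posterior mean: 0.277.

Mode = (18−1)/(18+47−2) = 17/63 = 0.270.
Mean = 18/(18+47) = 18/65 = 0.277.
The posterior is right-skewed, so the mean exceeds the mode.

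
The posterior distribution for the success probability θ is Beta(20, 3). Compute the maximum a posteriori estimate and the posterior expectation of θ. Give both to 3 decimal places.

Mode = (20−1)/(20+3−2) = 19/21 = 0.905.
Mean = 20/(20+3) = 20/23 = 0.870.
The mean is pulled below the mode by the posterior's left skew.

MAP = 0.905, posterior mean = 0.870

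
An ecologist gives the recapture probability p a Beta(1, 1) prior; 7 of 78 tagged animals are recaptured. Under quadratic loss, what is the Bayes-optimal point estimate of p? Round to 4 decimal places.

0.1000

Posterior: Beta(1+7, 1+71) = Beta(8, 72).
Mode = (8−1)/(8+72−2) = 7/78 = 0.0897.
Mean = 8/(8+72) = 8/80 = 0.1000.
Quadratic loss ⇒ the optimal estimator is the posterior mean.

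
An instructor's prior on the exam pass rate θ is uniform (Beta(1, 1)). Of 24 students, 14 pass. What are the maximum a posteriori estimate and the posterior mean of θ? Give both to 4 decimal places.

Posterior: Beta(1+14, 1+10) = Beta(15, 11).
Mode = (15−1)/(15+11−2) = 14/24 = 0.5833.
With a flat prior the MAP equals the MLE, 14/24.
Mean = 15/(15+11) = 15/26 = 0.5769.

MAP: 0.5833. Posterior mean: 0.5769.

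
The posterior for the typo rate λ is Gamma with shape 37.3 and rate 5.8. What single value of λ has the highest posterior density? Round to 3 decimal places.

6.259

Mode = (α−1)/β = 36.3/5.8 = 6.259.
Mean = α/β = 37.3/5.8 = 6.431.
This is the posterior mode — the MAP estimate.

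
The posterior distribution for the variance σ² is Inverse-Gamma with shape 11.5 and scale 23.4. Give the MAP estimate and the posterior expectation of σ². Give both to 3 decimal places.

σ²_MAP = 1.872, E[σ²|data] = 2.229

Mode = β/(α+1) = 23.4/12.5 = 1.872.
Mean = β/(α−1) = 23.4/10.5 = 2.229.
The posterior is right-skewed, so the mean exceeds the mode.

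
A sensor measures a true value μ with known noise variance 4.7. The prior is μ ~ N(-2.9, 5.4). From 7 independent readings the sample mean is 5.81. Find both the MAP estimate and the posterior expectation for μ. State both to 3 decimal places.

μ_MAP = 4.847, E[μ|data] = 4.847

Posterior for μ is Normal. Precision-weighted mean: (1/5.4·-2.9 + 7/4.7·5.81) / (1/5.4 + 7/4.7) = 4.847.
A Normal posterior is symmetric, so mode = mean.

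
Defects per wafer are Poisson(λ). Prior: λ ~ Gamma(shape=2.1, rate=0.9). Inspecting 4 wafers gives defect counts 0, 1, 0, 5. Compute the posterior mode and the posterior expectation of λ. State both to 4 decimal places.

MAP: 1.4490. Posterior mean: 1.6531.

Σ counts = 6. Posterior: Gamma(shape = 2.1+6 = 8.1, rate = 0.9+4 = 4.9).
Mode = (α−1)/β = 7.1/4.9 = 1.4490.
Mean = α/β = 8.1/4.9 = 1.6531.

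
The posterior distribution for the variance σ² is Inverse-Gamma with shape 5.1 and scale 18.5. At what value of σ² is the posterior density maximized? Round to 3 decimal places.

Mode = β/(α+1) = 18.5/6.1 = 3.033.
Mean = β/(α−1) = 18.5/4.1 = 4.512.
This is the posterior mode — the MAP estimate.

3.033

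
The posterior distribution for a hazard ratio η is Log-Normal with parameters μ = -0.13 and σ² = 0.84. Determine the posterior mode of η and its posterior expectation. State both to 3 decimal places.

Mode = exp(μ − σ²) = exp(-0.97) = 0.379.
Mean = exp(μ + σ²/2) = exp(0.290) = 1.336.
Mean > mode: the posterior has a right tail.

MAP = 0.379; posterior mean = 1.336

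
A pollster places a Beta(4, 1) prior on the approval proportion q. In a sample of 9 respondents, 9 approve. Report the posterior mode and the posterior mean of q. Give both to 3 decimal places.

Posterior: Beta(4+9, 1+0) = Beta(13, 1).
Since β = 1 ≤ 1 and α > 1, the Beta density is monotone increasing on [0,1]; the mode is at 1.
Mean = 13/(13+1) = 0.929.
Left-skewed posterior ⇒ mean < mode.

MAP = 1.000, posterior mean = 0.929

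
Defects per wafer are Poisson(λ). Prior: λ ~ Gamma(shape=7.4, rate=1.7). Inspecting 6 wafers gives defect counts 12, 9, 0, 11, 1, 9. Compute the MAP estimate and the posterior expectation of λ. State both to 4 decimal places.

MAP: 6.2857. Posterior mean: 6.4156.

Σ counts = 42. Posterior: Gamma(shape = 7.4+42 = 49.4, rate = 1.7+6 = 7.7).
Mode = (α−1)/β = 48.4/7.7 = 6.2857.
Mean = α/β = 49.4/7.7 = 6.4156.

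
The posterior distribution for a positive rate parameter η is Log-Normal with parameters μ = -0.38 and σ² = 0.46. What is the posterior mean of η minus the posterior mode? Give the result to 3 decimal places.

0.429

Mode = exp(μ − σ²) = exp(-0.84) = 0.432.
Mean = exp(μ + σ²/2) = exp(-0.150) = 0.861.
Difference = 0.861 − 0.432 = 0.429.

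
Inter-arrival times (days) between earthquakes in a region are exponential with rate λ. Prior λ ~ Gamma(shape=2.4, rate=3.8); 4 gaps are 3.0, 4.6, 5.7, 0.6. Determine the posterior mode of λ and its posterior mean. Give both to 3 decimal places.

Σ times = 13.9. Posterior: Gamma(shape = 2.4+4 = 6.4, rate = 3.8+13.9 = 17.7).
Mode = (α−1)/β = 5.4/17.7 = 0.305.
Mean = α/β = 6.4/17.7 = 0.362.
Right-skewed posterior ⇒ mode < mean.

MAP = 0.305; posterior mean = 0.362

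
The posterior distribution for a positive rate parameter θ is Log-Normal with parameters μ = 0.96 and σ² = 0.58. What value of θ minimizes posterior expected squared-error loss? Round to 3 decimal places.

3.490

Mode = exp(μ − σ²) = exp(0.38) = 1.462.
Mean = exp(μ + σ²/2) = exp(1.250) = 3.490.
Squared-error loss ⇒ the optimal estimator is the posterior mean.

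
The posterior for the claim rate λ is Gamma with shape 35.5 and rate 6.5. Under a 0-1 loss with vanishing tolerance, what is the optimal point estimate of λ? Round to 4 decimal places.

5.3077

Mode = (α−1)/β = 34.5/6.5 = 5.3077.
Mean = α/β = 35.5/6.5 = 5.4615.
This is the posterior mode — the MAP estimate.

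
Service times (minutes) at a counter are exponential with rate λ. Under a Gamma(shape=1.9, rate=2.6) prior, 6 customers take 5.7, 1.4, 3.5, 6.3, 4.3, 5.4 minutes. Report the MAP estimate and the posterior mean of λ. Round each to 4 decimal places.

MAP: 0.2363. Posterior mean: 0.2705.

Σ times = 26.6. Posterior: Gamma(shape = 1.9+6 = 7.9, rate = 2.6+26.6 = 29.2).
Mode = (α−1)/β = 6.9/29.2 = 0.2363.
Mean = α/β = 7.9/29.2 = 0.2705.
Right-skewed posterior ⇒ mode < mean.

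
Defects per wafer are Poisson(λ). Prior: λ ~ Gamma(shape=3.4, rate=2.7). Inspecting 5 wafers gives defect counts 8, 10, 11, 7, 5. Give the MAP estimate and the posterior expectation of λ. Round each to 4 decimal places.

λ_MAP = 5.6364, E[λ|data] = 5.7662

Σ counts = 41. Posterior: Gamma(shape = 3.4+41 = 44.4, rate = 2.7+5 = 7.7).
Mode = (α−1)/β = 43.4/7.7 = 5.6364.
Mean = α/β = 44.4/7.7 = 5.7662.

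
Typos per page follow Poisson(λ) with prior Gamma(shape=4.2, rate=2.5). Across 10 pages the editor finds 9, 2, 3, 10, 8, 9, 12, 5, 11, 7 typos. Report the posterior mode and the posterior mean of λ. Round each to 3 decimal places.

Σ counts = 76. Posterior: Gamma(shape = 4.2+76 = 80.2, rate = 2.5+10 = 12.5).
Mode = (α−1)/β = 79.2/12.5 = 6.336.
Mean = α/β = 80.2/12.5 = 6.416.

MAP: 6.336. Posterior mean: 6.416.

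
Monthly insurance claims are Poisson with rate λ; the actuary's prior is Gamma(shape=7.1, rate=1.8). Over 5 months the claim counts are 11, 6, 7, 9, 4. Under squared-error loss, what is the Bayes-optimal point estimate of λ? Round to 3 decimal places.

Σ counts = 37. Posterior: Gamma(shape = 7.1+37 = 44.1, rate = 1.8+5 = 6.8).
Mode = (α−1)/β = 43.1/6.8 = 6.338.
Mean = α/β = 44.1/6.8 = 6.485.
Squared-error loss ⇒ the optimal estimator is the posterior mean.

6.485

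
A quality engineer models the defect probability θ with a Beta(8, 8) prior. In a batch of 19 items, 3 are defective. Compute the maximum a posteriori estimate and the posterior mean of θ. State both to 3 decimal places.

MAP: 0.303. Posterior mean: 0.314.

Posterior: Beta(8+3, 8+16) = Beta(11, 24).
Mode = (11−1)/(11+24−2) = 10/33 = 0.303.
Mean = 11/(11+24) = 11/35 = 0.314.
The posterior is right-skewed, so the mean exceeds the mode.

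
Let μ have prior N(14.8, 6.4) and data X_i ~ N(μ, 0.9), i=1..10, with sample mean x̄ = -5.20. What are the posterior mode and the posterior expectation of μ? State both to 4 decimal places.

Posterior for μ is Normal. Precision-weighted mean: (1/6.4·14.8 + 10/0.9·-5.20) / (1/6.4 + 10/0.9) = -4.9227.
A Normal posterior is symmetric, so mode = mean.

μ_MAP = -4.9227, E[μ|data] = -4.9227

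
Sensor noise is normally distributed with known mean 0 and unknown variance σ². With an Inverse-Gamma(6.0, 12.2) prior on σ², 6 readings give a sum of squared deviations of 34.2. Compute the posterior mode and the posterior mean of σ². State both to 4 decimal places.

Posterior: Inverse-Gamma(shape = 6.0+6/2 = 9.0, scale = 12.2+34.2/2 = 29.3).
Mode = β/(α+1) = 29.3/10.0 = 2.9300.
Mean = β/(α−1) = 29.3/8.0 = 3.6625.

MAP: 2.9300. Posterior mean: 3.6625.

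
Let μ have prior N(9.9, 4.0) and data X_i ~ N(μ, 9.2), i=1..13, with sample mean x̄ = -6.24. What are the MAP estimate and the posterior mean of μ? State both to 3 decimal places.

Posterior for μ is Normal. Precision-weighted mean: (1/4.0·9.9 + 13/9.2·-6.24) / (1/4.0 + 13/9.2) = -3.814.
A Normal posterior is symmetric, so mode = mean.

MAP = -3.814; posterior mean = -3.814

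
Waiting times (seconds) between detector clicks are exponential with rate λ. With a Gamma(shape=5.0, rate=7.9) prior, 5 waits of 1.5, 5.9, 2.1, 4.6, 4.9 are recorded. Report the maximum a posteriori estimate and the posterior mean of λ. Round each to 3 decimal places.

maximum a posteriori estimate = 0.335, posterior mean = 0.372

Σ times = 19.0. Posterior: Gamma(shape = 5.0+5 = 10.0, rate = 7.9+19.0 = 26.9).
Mode = (α−1)/β = 9.0/26.9 = 0.335.
Mean = α/β = 10.0/26.9 = 0.372.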